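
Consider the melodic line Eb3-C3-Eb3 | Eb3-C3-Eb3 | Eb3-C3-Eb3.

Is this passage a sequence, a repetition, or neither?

repetition

Each 3-note cell is identical (Eb3 C3 Eb3), restated at the same pitch.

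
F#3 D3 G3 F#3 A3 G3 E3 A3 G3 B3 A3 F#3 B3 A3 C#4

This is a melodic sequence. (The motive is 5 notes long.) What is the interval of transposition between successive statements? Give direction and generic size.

With a 5-note motive the entries are F#3, G3, A3, each up a 2nd from the previous.
F#3 to G3 is up a 2nd.

up a 2nd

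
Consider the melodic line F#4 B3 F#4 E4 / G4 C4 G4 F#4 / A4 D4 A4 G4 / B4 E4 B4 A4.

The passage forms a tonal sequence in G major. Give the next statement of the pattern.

C5 F#4 C5 B4

Taking 4-note groups, the heads are F#4, G4, A4, B4: the pattern moves up a 2nd.
Statement 5 starts on C5 and keeps the same diatonic contour: C5 F#4 C5 B4.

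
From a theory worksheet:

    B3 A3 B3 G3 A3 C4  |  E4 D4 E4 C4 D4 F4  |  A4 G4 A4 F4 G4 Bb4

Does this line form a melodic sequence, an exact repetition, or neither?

sequence

Each 6-note cell is the previous one transposed up a 4th.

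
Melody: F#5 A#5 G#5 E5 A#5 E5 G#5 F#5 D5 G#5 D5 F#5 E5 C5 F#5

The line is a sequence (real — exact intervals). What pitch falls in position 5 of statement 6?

C5

With 5-note cells, note 5 of each statement runs A#5, G#5, F#5.
Each moves down a 2nd. Continuing: E5 → D5 → C5.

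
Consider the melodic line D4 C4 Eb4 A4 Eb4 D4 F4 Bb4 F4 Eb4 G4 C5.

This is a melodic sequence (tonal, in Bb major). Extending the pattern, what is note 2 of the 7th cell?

Bb4

With 4-note cells, note 2 of each statement runs C4, D4, Eb4.
Carrying that up a 2nd forward: F4 → G4 → A4 → Bb4.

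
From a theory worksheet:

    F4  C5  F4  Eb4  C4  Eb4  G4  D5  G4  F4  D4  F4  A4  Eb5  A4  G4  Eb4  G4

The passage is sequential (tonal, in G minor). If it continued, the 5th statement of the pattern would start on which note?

The 6-note cells begin on F4, G4, A4 — each up a 2nd from the last.
Continuing: Bb4 → C5. Statement 5 starts on C5.

C5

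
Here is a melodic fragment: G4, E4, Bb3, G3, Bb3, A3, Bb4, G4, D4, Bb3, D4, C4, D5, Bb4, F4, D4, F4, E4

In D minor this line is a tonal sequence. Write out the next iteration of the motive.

Unit = 6 notes; the statements start on G4, Bb4, D5, moving up a 3rd each time.
So cell 4 is F5 D5 A4 F4 A4 G4.

F5 D5 A4 F4 A4 G4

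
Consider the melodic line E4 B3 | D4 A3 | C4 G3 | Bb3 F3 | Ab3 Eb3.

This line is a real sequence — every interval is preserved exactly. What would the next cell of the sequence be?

Gb3 Db3

With a 2-note motive the entries are E4, D4, C4, Bb3, Ab3, each down a 2nd from the previous.
From Gb3 the exact shape gives Gb3 Db3.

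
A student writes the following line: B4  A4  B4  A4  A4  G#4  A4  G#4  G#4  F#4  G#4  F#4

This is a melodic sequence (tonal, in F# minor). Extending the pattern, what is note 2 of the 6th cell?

With 4-note cells, note 2 of each statement runs A4, G#4, F#4.
Each moves down a 2nd. Continuing: E4 → D4 → C#4.

C#4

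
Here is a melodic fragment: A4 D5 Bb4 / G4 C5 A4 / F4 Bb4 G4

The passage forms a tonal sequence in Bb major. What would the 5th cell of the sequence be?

D4 G4 Eb4

Taking 3-note groups, the heads are A4, G4, F4: the pattern moves down a 2nd.
Extending down a 2nd: Eb4 → D4.
So cell 5 is D4 G4 Eb4.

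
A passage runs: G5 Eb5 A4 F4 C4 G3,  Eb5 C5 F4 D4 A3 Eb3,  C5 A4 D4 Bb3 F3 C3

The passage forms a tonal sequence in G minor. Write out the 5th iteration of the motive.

F4 D4 G3 Eb3 Bb2 F2

With a 6-note motive the entries are G5, Eb5, C5, each down a 3rd from the previous.
Extending down a 3rd: A4 → F4.
From F4 the diatonic shape gives F4 D4 G3 Eb3 Bb2 F2.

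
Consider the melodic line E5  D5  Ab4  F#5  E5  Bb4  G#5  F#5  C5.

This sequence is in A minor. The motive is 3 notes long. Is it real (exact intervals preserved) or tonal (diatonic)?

Each cell has the same semitone pattern (-2, -6) — intervals are preserved exactly.
And Ab4 lies outside A minor, so the sequence is real rather than tonal.

real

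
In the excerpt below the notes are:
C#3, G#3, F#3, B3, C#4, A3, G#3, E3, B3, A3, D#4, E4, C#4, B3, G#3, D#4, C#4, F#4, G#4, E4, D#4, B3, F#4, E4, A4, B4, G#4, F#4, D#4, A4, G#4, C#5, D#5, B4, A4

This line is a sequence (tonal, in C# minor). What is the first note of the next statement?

Taking 7-note groups, the heads are C#3, E3, G#3, B3, D#4: the pattern moves up a 3rd.
One more step up a 3rd gives F#4.

F#4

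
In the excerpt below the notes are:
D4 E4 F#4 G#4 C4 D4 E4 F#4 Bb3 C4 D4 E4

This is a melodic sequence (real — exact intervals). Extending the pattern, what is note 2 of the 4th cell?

Grouping in 4s, the 2nd note of each cell is E4, D4, C4.
One more down a 2nd gives Bb3.

Bb3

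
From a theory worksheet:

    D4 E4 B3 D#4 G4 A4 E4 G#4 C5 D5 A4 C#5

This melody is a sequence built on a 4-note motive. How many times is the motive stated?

12 notes in groups of 4 gives 12/4 = 3 statements.
Starts: D4, G4, C5 — each up a 4th.

3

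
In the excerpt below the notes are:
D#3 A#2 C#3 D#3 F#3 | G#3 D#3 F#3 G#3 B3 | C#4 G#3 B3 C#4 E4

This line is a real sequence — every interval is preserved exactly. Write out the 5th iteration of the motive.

B4 F#4 A4 B4 D5

The 5-note cells begin on D#3, G#3, C#4 — each up a 4th from the last.
Carrying on: F#4 → B4.
Statement 5 starts on B4 and keeps the same exact contour: B4 F#4 A4 B4 D5.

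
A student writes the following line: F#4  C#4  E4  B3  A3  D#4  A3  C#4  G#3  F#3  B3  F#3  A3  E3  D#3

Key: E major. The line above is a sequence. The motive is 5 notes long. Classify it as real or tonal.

tonal

Every note is diatonic to E major.
Cell 1 has -5 semitones from note 1 to 2, but cell 2 has -6 — the interval quality changes while the contour stays the same, which is the hallmark of a tonal sequence.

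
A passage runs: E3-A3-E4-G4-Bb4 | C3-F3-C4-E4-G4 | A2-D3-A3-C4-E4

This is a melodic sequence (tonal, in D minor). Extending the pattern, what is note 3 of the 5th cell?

D3

The unit is 5 notes. Position-3 pitches of the 3 shown cells: E4, C4, A3.
Each moves down a 3rd. Continuing: F3 → D3.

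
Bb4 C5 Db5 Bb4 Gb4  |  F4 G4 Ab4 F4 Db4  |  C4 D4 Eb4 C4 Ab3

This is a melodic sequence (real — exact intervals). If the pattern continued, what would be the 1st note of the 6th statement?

A2

Grouping in 5s, the 1st note of each cell is Bb4, F4, C4.
Extending down a 4th: G3 → D3 → A2.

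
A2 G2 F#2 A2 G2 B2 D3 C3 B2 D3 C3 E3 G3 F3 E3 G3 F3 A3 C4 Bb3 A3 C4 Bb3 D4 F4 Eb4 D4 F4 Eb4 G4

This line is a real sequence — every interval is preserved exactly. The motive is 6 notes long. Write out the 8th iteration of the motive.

Ab5 Gb5 F5 Ab5 Gb5 Bb5

The 6-note cells begin on A2, D3, G3, C4, F4 — each up a 4th from the last.
Carrying on: Bb4 → Eb5 → Ab5.
From Ab5 the exact shape gives Ab5 Gb5 F5 Ab5 Gb5 Bb5.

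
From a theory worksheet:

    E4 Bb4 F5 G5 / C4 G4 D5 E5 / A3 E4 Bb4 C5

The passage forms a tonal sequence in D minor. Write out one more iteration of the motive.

Unit = 4 notes; the statements start on E4, C4, A3, moving down a 3rd each time.
From F3 the diatonic shape gives F3 C4 G4 A4.

F3 C4 G4 A4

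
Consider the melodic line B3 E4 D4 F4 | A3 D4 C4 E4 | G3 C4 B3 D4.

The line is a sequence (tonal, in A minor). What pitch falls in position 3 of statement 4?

The unit is 4 notes. Position-3 pitches of the 3 shown cells: D4, C4, B3.
From B3, down a 2nd gives A3.

A3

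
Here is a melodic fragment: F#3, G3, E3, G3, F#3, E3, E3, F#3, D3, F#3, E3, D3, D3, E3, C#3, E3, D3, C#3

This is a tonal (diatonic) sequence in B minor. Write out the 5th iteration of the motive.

B2 C#3 A2 C#3 B2 A2

Taking 6-note groups, the heads are F#3, E3, D3: the pattern moves down a 2nd.
Extending down a 2nd: C#3 → B2.
Statement 5 starts on B2 and keeps the same diatonic contour: B2 C#3 A2 C#3 B2 A2.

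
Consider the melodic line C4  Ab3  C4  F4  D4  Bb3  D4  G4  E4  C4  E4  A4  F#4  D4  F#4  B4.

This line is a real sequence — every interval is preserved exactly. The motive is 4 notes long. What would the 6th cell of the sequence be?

A#4 F#4 A#4 D#5

The 4-note cells begin on C4, D4, E4, F#4 — each up a 2nd from the last.
Continuing the starts: G#4 → A#4.
From A#4 the exact shape gives A#4 F#4 A#4 D#5.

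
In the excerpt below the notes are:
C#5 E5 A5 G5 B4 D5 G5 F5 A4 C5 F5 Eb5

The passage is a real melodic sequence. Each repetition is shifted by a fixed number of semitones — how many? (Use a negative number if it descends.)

-2

Taking 4-note groups, the heads are C#5, B4, A4: the pattern moves down a 2nd.
Counting half-steps from C#5 to B4: -2.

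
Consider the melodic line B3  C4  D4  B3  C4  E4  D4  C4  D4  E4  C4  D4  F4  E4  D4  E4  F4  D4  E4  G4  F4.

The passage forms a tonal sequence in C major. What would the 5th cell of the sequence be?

F4 G4 A4 F4 G4 B4 A4

With a 7-note motive the entries are B3, C4, D4, each up a 2nd from the previous.
Continuing the starts: E4 → F4.
Statement 5 starts on F4 and keeps the same diatonic contour: F4 G4 A4 F4 G4 B4 A4.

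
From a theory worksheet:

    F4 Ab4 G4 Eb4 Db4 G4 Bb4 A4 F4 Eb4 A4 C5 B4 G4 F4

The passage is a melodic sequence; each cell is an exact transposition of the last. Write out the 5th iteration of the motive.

With a 5-note motive the entries are F4, G4, A4, each up a 2nd from the previous.
Carrying on: B4 → C#5.
Statement 5 starts on C#5 and keeps the same exact contour: C#5 E5 D#5 B4 A4.

C#5 E5 D#5 B4 A4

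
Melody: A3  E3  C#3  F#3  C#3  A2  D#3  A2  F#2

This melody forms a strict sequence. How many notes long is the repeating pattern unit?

Try groups of 3 (3 cells in 9 notes):
A3 E3 C#3 | F#3 C#3 A2 | D#3 A2 F#2
Every group is a transposition down a 3rd of the one before; no shorter unit works.

3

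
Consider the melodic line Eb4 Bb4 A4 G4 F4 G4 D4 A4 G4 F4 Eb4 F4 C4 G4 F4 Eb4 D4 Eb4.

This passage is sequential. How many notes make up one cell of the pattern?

6

18 notes total. Splitting into 3 groups of 6:
Eb4 Bb4 A4 G4 F4 G4 | D4 A4 G4 F4 Eb4 F4 | C4 G4 F4 Eb4 D4 Eb4
Every group is a transposition down a 2nd of the one before; no shorter unit works.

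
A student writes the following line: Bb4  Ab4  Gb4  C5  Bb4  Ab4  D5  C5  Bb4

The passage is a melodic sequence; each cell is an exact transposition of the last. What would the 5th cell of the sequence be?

F#5 E5 D5

The 3-note cells begin on Bb4, C5, D5 — each up a 2nd from the last.
Carrying on: E5 → F#5.
Statement 5 starts on F#5 and keeps the same exact contour: F#5 E5 D5.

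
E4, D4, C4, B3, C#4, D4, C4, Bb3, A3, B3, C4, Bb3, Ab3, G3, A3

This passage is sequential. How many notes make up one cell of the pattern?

5

Try groups of 5 (3 cells in 15 notes):
E4 D4 C4 B3 C#4 | D4 C4 Bb3 A3 B3 | C4 Bb3 Ab3 G3 A3
Each cell is the previous one down a 2nd — so the unit is 5 notes.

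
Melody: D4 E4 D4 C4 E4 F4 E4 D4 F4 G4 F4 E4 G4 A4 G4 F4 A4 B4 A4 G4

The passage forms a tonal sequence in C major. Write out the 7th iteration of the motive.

With a 4-note motive the entries are D4, E4, F4, G4, A4, each up a 2nd from the previous.
Carrying on: B4 → C5.
From C5 the diatonic shape gives C5 D5 C5 B4.

C5 D5 C5 B4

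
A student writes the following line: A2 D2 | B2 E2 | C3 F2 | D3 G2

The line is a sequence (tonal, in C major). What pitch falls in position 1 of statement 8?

A3

With 2-note cells, note 1 of each statement runs A2, B2, C3, D3.
Carrying that up a 2nd forward: E3 → F3 → G3 → A3.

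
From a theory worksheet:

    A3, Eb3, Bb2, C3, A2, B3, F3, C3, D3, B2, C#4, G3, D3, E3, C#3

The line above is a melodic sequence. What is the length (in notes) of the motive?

There are 15 notes; a 5-note unit gives 3 cells:
A3 Eb3 Bb2 C3 A2 | B3 F3 C3 D3 B2 | C#4 G3 D3 E3 C#3
Each cell is the previous one up a 2nd — so the unit is 5 notes.

5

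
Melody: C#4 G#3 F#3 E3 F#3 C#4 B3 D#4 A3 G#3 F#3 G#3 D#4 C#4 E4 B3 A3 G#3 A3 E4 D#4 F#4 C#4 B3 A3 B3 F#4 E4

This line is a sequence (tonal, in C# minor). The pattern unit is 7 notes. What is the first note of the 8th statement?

C#5

With a 7-note motive the entries are C#4, D#4, E4, F#4, each up a 2nd from the previous.
Extending the heads up a 2nd: G#4 → A4 → B4 → C#5.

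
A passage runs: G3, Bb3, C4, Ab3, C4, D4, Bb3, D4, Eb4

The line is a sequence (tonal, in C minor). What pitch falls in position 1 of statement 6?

Eb4

With 3-note cells, note 1 of each statement runs G3, Ab3, Bb3.
Extending up a 2nd: C4 → D4 → Eb4.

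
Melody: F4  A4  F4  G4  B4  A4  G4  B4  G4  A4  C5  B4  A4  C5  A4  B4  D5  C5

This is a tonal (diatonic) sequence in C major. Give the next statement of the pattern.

B4 D5 B4 C5 E5 D5

Taking 6-note groups, the heads are F4, G4, A4: the pattern moves up a 2nd.
From B4 the diatonic shape gives B4 D5 B4 C5 E5 D5.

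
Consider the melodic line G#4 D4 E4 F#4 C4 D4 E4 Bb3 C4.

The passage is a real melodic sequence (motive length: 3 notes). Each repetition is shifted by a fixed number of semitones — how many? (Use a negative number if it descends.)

-2

Unit = 3 notes; the statements start on G#4, F#4, E4, moving down a 2nd each time.
G#4→F#4 is 66 − 68 = -2 semitones.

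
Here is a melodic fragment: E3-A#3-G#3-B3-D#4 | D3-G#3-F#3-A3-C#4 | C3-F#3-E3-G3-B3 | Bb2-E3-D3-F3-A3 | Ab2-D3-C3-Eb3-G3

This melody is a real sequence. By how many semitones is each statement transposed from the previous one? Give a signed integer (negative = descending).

-2

With a 5-note motive the entries are E3, D3, C3, Bb2, Ab2, each down a 2nd from the previous.
E3 to D3 spans -2 semitones.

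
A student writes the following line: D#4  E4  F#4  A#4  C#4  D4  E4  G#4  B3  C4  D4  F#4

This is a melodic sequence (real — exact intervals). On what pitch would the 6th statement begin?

F3

The 4-note cells begin on D#4, C#4, B3 — each down a 2nd from the last.
Continuing: A3 → G3 → F3. Statement 6 starts on F3.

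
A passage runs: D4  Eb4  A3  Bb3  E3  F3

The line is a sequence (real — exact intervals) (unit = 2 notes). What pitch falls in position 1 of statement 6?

C#2

The unit is 2 notes. Position-1 pitches of the 3 shown cells: D4, A3, E3.
Carrying that down a 4th forward: B2 → F#2 → C#2.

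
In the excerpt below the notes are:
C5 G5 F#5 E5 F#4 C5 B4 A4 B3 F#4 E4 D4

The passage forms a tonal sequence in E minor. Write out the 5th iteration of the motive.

A2 E3 D3 C3

Taking 4-note groups, the heads are C5, F#4, B3: the pattern moves down a 5th.
Carrying on: E3 → A2.
So cell 5 is A2 E3 D3 C3.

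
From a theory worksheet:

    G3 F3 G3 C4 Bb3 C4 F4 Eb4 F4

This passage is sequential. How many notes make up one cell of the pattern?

3

Try groups of 3 (3 cells in 9 notes):
G3 F3 G3 | C4 Bb3 C4 | F4 Eb4 F4
Every group is a transposition up a 4th of the one before; no shorter unit works.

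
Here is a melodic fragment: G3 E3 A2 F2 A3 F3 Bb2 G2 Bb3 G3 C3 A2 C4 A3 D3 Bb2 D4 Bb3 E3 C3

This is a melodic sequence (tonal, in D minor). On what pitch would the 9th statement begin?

A4

With a 4-note motive the entries are G3, A3, Bb3, C4, D4, each up a 2nd from the previous.
Continuing: E4 → F4 → G4 → A4. Statement 9 starts on A4.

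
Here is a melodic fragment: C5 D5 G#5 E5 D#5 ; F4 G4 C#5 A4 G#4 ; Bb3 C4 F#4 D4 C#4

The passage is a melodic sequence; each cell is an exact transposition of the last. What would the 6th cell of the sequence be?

Db2 Eb2 A2 F2 E2

Unit = 5 notes; the statements start on C5, F4, Bb3, moving down a 5th each time.
Carrying on: Eb3 → Ab2 → Db2.
From Db2 the exact shape gives Db2 Eb2 A2 F2 E2.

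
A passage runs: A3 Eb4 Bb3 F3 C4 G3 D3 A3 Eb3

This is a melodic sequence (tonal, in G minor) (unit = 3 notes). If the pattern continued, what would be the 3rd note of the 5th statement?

A2

With 3-note cells, note 3 of each statement runs Bb3, G3, Eb3.
Carrying that down a 3rd forward: C3 → A2.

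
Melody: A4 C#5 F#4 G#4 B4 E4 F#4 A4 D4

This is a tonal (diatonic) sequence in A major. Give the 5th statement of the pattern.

Unit = 3 notes; the statements start on A4, G#4, F#4, moving down a 2nd each time.
Extending down a 2nd: E4 → D4.
So cell 5 is D4 F#4 B3.

D4 F#4 B3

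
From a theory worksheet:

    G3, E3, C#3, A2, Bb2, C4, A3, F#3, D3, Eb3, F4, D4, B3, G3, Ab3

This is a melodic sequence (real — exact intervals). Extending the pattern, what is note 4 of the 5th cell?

F4

The unit is 5 notes. Position-4 pitches of the 3 shown cells: A2, D3, G3.
Extending up a 4th: C4 → F4.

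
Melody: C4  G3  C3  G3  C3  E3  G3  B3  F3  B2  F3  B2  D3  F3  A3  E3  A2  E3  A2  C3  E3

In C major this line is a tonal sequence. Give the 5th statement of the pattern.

The 7-note cells begin on C4, B3, A3 — each down a 2nd from the last.
Carrying on: G3 → F3.
So cell 5 is F3 C3 F2 C3 F2 A2 C3.

F3 C3 F2 C3 F2 A2 C3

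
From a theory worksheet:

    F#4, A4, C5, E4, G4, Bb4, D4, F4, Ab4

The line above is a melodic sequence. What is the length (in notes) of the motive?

3

9 notes total. Splitting into 3 groups of 3:
F#4 A4 C5 | E4 G4 Bb4 | D4 F4 Ab4
Every group is a transposition down a 2nd of the one before; no shorter unit works.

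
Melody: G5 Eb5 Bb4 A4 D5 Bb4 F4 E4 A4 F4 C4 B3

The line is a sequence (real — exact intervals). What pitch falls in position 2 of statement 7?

The unit is 4 notes. Position-2 pitches of the 3 shown cells: Eb5, Bb4, F4.
Each moves down a 4th. Continuing: C4 → G3 → D3 → A2.

A2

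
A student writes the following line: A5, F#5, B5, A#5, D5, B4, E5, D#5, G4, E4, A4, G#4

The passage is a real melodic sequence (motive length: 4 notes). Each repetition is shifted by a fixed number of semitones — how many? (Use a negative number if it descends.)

-7

Unit = 4 notes; the statements start on A5, D5, G4, moving down a 5th each time.
Counting half-steps from A5 to D5: -7.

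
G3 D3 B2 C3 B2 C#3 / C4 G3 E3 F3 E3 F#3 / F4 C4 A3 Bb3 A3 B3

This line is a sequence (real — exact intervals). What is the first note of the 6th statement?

Taking 6-note groups, the heads are G3, C4, F4: the pattern moves up a 4th.
Extending the heads up a 4th: Bb4 → Eb5 → Ab5.

Ab5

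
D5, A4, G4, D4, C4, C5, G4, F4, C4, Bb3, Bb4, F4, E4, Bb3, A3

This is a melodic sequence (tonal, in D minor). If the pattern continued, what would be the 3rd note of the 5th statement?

C4

Grouping in 5s, the 3rd note of each cell is G4, F4, E4.
Each moves down a 2nd. Continuing: D4 → C4.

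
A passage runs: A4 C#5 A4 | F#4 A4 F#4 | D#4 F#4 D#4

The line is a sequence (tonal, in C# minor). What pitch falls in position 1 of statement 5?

With 3-note cells, note 1 of each statement runs A4, F#4, D#4.
Carrying that down a 3rd forward: B3 → G#3.

G#3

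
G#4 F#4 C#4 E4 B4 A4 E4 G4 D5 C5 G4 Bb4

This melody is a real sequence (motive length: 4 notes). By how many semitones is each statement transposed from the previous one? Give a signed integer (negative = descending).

3

The 4-note cells begin on G#4, B4, D5 — each up a 3rd from the last.
G#4 to B4 spans +3 semitones.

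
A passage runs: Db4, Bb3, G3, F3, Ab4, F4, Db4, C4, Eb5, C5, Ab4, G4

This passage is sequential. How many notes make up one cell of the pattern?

4

There are 12 notes; a 4-note unit gives 3 cells:
Db4 Bb3 G3 F3 | Ab4 F4 Db4 C4 | Eb5 C5 Ab4 G4
Every group is a transposition up a 5th of the one before; no shorter unit works.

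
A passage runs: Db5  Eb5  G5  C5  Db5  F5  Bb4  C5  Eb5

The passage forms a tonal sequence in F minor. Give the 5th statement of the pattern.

G4 Ab4 C5

With a 3-note motive the entries are Db5, C5, Bb4, each down a 2nd from the previous.
Carrying on: Ab4 → G4.
So cell 5 is G4 Ab4 C5.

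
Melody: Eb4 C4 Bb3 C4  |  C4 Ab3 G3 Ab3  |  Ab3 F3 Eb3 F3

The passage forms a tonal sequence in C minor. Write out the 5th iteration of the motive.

With a 4-note motive the entries are Eb4, C4, Ab3, each down a 3rd from the previous.
Continuing the starts: F3 → D3.
Statement 5 starts on D3 and keeps the same diatonic contour: D3 Bb2 Ab2 Bb2.

D3 Bb2 Ab2 Bb2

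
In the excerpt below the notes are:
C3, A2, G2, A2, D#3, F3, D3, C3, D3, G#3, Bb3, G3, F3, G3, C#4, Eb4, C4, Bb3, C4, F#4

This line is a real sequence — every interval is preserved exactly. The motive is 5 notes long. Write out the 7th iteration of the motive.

Unit = 5 notes; the statements start on C3, F3, Bb3, Eb4, moving up a 4th each time.
Extending up a 4th: Ab4 → Db5 → Gb5.
Statement 7 starts on Gb5 and keeps the same exact contour: Gb5 Eb5 Db5 Eb5 A5.

Gb5 Eb5 Db5 Eb5 A5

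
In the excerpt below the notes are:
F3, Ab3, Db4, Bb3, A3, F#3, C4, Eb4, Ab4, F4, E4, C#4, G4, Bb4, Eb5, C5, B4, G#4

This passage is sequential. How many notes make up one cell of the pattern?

6

Try groups of 6 (3 cells in 18 notes):
F3 Ab3 Db4 Bb3 A3 F#3 | C4 Eb4 Ab4 F4 E4 C#4 | G4 Bb4 Eb5 C5 B4 G#4
That's a consistent up a 5th shift per cell, and no other grouping gives one.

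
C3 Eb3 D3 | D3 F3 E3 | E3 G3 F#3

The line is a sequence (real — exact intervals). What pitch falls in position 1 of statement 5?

With 3-note cells, note 1 of each statement runs C3, D3, E3.
Each moves up a 2nd. Continuing: F#3 → G#3.

G#3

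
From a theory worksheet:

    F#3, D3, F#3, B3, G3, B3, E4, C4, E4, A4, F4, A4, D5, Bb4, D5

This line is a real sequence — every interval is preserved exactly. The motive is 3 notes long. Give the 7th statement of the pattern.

C6 Ab5 C6

Unit = 3 notes; the statements start on F#3, B3, E4, A4, D5, moving up a 4th each time.
Extending up a 4th: G5 → C6.
Statement 7 starts on C6 and keeps the same exact contour: C6 Ab5 C6.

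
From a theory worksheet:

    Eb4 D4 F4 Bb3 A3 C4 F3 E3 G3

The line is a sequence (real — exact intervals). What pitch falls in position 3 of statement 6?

E2

With 3-note cells, note 3 of each statement runs F4, C4, G3.
Each moves down a 4th. Continuing: D3 → A2 → E2.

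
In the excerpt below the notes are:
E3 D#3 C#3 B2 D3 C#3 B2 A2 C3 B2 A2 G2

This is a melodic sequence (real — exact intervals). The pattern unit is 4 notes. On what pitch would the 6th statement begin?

Gb2

The 4-note cells begin on E3, D3, C3 — each down a 2nd from the last.
Continuing: Bb2 → Ab2 → Gb2. Statement 6 starts on Gb2.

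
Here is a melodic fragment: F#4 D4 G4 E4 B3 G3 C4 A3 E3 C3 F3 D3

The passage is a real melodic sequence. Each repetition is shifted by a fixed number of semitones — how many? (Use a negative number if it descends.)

Unit = 4 notes; the statements start on F#4, B3, E3, moving down a 5th each time.
Counting half-steps from F#4 to B3: -7.

-7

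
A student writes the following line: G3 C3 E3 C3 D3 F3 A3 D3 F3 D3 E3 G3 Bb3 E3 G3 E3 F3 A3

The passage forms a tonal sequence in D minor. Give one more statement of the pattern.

C4 F3 A3 F3 G3 Bb3

The 6-note cells begin on G3, A3, Bb3 — each up a 2nd from the last.
So cell 4 is C4 F3 A3 F3 G3 Bb3.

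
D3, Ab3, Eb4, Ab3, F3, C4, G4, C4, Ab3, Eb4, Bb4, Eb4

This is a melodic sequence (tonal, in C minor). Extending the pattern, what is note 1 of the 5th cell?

Eb4

The unit is 4 notes. Position-1 pitches of the 3 shown cells: D3, F3, Ab3.
Extending up a 3rd: C4 → Eb4.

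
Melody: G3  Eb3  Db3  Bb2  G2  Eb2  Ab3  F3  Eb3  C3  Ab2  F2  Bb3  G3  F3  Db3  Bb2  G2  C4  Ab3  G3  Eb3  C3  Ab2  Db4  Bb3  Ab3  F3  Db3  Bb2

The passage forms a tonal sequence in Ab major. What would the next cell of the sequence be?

The 6-note cells begin on G3, Ab3, Bb3, C4, Db4 — each up a 2nd from the last.
From Eb4 the diatonic shape gives Eb4 C4 Bb3 G3 Eb3 C3.

Eb4 C4 Bb3 G3 Eb3 C3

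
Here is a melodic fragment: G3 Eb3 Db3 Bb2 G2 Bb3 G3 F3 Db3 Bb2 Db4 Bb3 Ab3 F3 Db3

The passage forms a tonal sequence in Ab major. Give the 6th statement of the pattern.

The 5-note cells begin on G3, Bb3, Db4 — each up a 3rd from the last.
Extending up a 3rd: F4 → Ab4 → C5.
So cell 6 is C5 Ab4 G4 Eb4 C4.

C5 Ab4 G4 Eb4 C4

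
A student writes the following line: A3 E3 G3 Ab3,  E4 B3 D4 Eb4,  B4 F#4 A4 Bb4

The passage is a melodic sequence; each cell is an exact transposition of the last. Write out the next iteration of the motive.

F#5 C#5 E5 F5

Taking 4-note groups, the heads are A3, E4, B4: the pattern moves up a 5th.
Statement 4 starts on F#5 and keeps the same exact contour: F#5 C#5 E5 F5.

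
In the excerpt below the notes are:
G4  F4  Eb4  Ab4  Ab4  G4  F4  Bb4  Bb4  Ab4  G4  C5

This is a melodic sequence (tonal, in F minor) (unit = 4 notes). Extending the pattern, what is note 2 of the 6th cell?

Grouping in 4s, the 2nd note of each cell is F4, G4, Ab4.
Carrying that up a 2nd forward: Bb4 → C5 → Db5.

Db5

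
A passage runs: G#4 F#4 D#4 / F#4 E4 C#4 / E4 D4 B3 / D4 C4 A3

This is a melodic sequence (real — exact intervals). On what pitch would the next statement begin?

With a 3-note motive the entries are G#4, F#4, E4, D4, each down a 2nd from the previous.
One more step down a 2nd gives C4.

C4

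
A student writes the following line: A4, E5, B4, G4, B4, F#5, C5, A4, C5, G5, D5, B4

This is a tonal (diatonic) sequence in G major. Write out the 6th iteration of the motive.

F#5 C6 G5 E5

Taking 4-note groups, the heads are A4, B4, C5: the pattern moves up a 2nd.
Continuing the starts: D5 → E5 → F#5.
From F#5 the diatonic shape gives F#5 C6 G5 E5.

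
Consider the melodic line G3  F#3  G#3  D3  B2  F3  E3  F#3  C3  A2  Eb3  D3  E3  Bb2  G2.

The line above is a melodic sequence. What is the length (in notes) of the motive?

5

There are 15 notes; a 5-note unit gives 3 cells:
G3 F#3 G#3 D3 B2 | F3 E3 F#3 C3 A2 | Eb3 D3 E3 Bb2 G2
That's a consistent down a 2nd shift per cell, and no other grouping gives one.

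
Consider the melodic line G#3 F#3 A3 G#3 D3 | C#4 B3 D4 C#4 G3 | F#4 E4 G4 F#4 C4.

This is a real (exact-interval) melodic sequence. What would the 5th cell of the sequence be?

E5 D5 F5 E5 Bb4

Taking 5-note groups, the heads are G#3, C#4, F#4: the pattern moves up a 4th.
Carrying on: B4 → E5.
So cell 5 is E5 D5 F5 E5 Bb4.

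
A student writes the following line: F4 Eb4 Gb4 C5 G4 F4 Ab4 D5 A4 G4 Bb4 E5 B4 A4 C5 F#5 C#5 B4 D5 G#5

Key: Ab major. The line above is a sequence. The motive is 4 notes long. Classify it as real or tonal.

real

Each cell has the same semitone pattern (-2, 3, 6) — intervals are preserved exactly.
And Gb4 lies outside Ab major, so the sequence is real rather than tonal.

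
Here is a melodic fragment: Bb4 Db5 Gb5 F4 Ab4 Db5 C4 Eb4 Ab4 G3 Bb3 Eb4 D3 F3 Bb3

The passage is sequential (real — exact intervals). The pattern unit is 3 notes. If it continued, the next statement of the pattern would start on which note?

The 3-note cells begin on Bb4, F4, C4, G3, D3 — each down a 4th from the last.
The next head, down a 4th from D3, is A2.

A2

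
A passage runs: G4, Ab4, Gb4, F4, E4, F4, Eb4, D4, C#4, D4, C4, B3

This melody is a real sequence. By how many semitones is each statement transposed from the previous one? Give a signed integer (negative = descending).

Unit = 4 notes; the statements start on G4, E4, C#4, moving down a 3rd each time.
G4→E4 is 64 − 67 = -3 semitones.

-3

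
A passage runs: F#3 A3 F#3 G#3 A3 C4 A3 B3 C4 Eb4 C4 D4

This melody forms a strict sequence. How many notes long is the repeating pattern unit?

4

There are 12 notes; a 4-note unit gives 3 cells:
F#3 A3 F#3 G#3 | A3 C4 A3 B3 | C4 Eb4 C4 D4
Every group is a transposition up a 3rd of the one before; no shorter unit works.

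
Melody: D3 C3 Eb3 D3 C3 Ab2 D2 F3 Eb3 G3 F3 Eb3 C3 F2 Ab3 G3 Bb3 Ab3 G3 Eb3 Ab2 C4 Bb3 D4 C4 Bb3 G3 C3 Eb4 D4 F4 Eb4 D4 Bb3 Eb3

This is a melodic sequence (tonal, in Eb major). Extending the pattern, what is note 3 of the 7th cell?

The unit is 7 notes. Position-3 pitches of the 5 shown cells: Eb3, G3, Bb3, D4, F4.
Extending up a 3rd: Ab4 → C5.

C5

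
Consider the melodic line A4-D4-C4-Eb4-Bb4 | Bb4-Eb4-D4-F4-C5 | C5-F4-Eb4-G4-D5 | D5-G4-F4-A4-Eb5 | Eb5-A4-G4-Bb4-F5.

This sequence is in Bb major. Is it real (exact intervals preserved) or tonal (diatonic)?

Every note is diatonic to Bb major.
Cell 1 has -2 semitones from note 2 to 3, but cell 2 has -1 — the interval quality changes while the contour stays the same, which is the hallmark of a tonal sequence.

tonal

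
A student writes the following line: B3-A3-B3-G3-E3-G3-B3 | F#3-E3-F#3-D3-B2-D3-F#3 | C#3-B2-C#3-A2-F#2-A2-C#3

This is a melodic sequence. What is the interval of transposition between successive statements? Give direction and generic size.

Unit = 7 notes; the statements start on B3, F#3, C#3, moving down a 4th each time.
B3 to F#3 is down a 4th.

down a 4th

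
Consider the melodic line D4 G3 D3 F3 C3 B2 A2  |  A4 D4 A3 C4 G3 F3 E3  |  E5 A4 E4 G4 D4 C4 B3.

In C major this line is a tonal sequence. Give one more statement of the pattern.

Unit = 7 notes; the statements start on D4, A4, E5, moving up a 5th each time.
So cell 4 is B5 E5 B4 D5 A4 G4 F4.

B5 E5 B4 D5 A4 G4 F4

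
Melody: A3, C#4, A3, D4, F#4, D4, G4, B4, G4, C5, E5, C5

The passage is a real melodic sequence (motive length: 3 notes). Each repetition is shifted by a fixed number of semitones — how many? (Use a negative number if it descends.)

5

Unit = 3 notes; the statements start on A3, D4, G4, C5, moving up a 4th each time.
Counting half-steps from A3 to D4: 5.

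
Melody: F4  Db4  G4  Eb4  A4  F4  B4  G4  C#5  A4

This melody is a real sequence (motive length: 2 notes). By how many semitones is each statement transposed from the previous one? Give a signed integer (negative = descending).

2

Unit = 2 notes; the statements start on F4, G4, A4, B4, C#5, moving up a 2nd each time.
F4→G4 is 67 − 65 = 2 semitones.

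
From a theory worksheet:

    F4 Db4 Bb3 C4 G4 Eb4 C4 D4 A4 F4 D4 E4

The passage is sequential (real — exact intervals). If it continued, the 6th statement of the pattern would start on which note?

D#5

Unit = 4 notes; the statements start on F4, G4, A4, moving up a 2nd each time.
Extending the heads up a 2nd: B4 → C#5 → D#5.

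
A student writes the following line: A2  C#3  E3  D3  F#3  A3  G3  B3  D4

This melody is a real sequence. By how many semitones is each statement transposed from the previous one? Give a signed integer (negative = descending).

Taking 3-note groups, the heads are A2, D3, G3: the pattern moves up a 4th.
Counting half-steps from A2 to D3: 5.

5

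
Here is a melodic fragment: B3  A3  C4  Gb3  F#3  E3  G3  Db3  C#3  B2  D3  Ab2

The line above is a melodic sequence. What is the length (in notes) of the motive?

4

12 notes total. Splitting into 3 groups of 4:
B3 A3 C4 Gb3 | F#3 E3 G3 Db3 | C#3 B2 D3 Ab2
Every group is a transposition down a 4th of the one before; no shorter unit works.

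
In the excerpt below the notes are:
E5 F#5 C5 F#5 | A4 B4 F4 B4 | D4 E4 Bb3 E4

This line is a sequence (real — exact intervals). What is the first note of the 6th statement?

With a 4-note motive the entries are E5, A4, D4, each down a 5th from the previous.
Continuing: G3 → C3 → F2. Statement 6 starts on F2.

F2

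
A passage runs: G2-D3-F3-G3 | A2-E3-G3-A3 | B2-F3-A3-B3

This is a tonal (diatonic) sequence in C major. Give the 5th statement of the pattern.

Taking 4-note groups, the heads are G2, A2, B2: the pattern moves up a 2nd.
Extending up a 2nd: C3 → D3.
From D3 the diatonic shape gives D3 A3 C4 D4.

D3 A3 C4 D4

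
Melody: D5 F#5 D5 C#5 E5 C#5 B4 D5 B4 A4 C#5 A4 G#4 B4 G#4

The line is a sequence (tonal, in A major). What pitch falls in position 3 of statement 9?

C#4

With 3-note cells, note 3 of each statement runs D5, C#5, B4, A4, G#4.
Extending down a 2nd: F#4 → E4 → D4 → C#4.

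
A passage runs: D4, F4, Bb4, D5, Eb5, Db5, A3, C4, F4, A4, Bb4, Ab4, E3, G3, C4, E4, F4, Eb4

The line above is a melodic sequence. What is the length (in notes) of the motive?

18 notes total. Splitting into 3 groups of 6:
D4 F4 Bb4 D5 Eb5 Db5 | A3 C4 F4 A4 Bb4 Ab4 | E3 G3 C4 E4 F4 Eb4
Every group is a transposition down a 4th of the one before; no shorter unit works.

6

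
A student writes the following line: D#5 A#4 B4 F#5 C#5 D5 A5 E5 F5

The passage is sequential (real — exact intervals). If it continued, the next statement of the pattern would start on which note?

With a 3-note motive the entries are D#5, F#5, A5, each up a 3rd from the previous.
One more step up a 3rd gives C6.

C6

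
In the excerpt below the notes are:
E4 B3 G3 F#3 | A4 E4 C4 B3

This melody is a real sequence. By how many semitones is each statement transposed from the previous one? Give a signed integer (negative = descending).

With a 4-note motive the entries are E4, A4, each up a 4th from the previous.
E4 to A4 spans +5 semitones.

5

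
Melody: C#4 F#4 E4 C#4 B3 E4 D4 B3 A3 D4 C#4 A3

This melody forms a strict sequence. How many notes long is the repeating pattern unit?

4

12 notes total. Splitting into 3 groups of 4:
C#4 F#4 E4 C#4 | B3 E4 D4 B3 | A3 D4 C#4 A3
That's a consistent down a 2nd shift per cell, and no other grouping gives one.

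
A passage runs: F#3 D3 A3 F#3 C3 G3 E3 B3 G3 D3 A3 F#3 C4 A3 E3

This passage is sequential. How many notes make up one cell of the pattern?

15 notes total. Splitting into 3 groups of 5:
F#3 D3 A3 F#3 C3 | G3 E3 B3 G3 D3 | A3 F#3 C4 A3 E3
Every group is a transposition up a 2nd of the one before; no shorter unit works.

5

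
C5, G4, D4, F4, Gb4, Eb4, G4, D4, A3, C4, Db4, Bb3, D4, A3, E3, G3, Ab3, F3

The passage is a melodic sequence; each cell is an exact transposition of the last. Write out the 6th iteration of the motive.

B2 F#2 C#2 E2 F2 D2

The 6-note cells begin on C5, G4, D4 — each down a 4th from the last.
Continuing the starts: A3 → E3 → B2.
From B2 the exact shape gives B2 F#2 C#2 E2 F2 D2.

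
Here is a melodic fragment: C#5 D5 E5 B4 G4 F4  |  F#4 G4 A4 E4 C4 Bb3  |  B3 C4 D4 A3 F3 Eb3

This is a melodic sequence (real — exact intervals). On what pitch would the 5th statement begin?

Unit = 6 notes; the statements start on C#5, F#4, B3, moving down a 5th each time.
Continuing: E3 → A2. Statement 5 starts on A2.

A2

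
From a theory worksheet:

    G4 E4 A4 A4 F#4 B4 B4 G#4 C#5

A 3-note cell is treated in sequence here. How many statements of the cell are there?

3

9 notes in groups of 3 gives 9/3 = 3 statements.
Starts: G4, A4, B4 — each up a 2nd.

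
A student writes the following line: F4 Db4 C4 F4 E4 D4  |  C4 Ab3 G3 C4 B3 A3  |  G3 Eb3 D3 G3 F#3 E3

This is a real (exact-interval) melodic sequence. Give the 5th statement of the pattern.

A2 F2 E2 A2 G#2 F#2

The 6-note cells begin on F4, C4, G3 — each down a 4th from the last.
Continuing the starts: D3 → A2.
From A2 the exact shape gives A2 F2 E2 A2 G#2 F#2.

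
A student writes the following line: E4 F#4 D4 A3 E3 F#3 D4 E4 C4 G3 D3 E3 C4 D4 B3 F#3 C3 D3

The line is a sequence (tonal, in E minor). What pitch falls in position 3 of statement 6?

F#3

With 6-note cells, note 3 of each statement runs D4, C4, B3.
Extending down a 2nd: A3 → G3 → F#3.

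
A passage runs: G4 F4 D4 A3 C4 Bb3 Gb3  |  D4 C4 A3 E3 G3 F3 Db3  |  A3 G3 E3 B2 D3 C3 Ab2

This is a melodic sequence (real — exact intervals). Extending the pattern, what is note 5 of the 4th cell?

With 7-note cells, note 5 of each statement runs C4, G3, D3.
One more down a 4th gives A2.

A2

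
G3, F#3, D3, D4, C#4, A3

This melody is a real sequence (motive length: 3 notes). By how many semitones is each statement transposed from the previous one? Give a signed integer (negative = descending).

7

Taking 3-note groups, the heads are G3, D4: the pattern moves up a 5th.
G3 to D4 spans +7 semitones.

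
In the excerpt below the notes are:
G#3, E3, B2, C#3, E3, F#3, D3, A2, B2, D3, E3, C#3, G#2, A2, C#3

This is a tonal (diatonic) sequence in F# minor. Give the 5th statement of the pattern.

With a 5-note motive the entries are G#3, F#3, E3, each down a 2nd from the previous.
Extending down a 2nd: D3 → C#3.
So cell 5 is C#3 A2 E2 F#2 A2.

C#3 A2 E2 F#2 A2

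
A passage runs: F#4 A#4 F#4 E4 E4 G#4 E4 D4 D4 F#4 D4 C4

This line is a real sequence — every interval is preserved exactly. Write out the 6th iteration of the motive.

The 4-note cells begin on F#4, E4, D4 — each down a 2nd from the last.
Carrying on: C4 → Bb3 → Ab3.
So cell 6 is Ab3 C4 Ab3 Gb3.

Ab3 C4 Ab3 Gb3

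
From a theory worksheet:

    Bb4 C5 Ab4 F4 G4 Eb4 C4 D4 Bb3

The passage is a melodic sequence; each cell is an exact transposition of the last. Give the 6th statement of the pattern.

A2 B2 G2

Taking 3-note groups, the heads are Bb4, F4, C4: the pattern moves down a 4th.
Carrying on: G3 → D3 → A2.
From A2 the exact shape gives A2 B2 G2.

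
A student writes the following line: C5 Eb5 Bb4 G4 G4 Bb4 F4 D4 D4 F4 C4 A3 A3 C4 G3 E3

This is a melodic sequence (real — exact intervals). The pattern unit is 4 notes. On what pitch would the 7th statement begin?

With a 4-note motive the entries are C5, G4, D4, A3, each down a 4th from the previous.
Continuing: E3 → B2 → F#2. Statement 7 starts on F#2.

F#2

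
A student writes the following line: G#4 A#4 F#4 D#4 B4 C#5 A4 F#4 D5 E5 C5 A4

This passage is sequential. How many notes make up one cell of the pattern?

Try groups of 4 (3 cells in 12 notes):
G#4 A#4 F#4 D#4 | B4 C#5 A4 F#4 | D5 E5 C5 A4
Each cell is the previous one up a 3rd — so the unit is 4 notes.

4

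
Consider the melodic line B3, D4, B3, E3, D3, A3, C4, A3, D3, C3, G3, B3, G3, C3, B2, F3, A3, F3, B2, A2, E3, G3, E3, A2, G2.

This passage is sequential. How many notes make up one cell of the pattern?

There are 25 notes; a 5-note unit gives 5 cells:
B3 D4 B3 E3 D3 | A3 C4 A3 D3 C3 | G3 B3 G3 C3 B2 | F3 A3 F3 B2 A2 | E3 G3 E3 A2 G2
Every group is a transposition down a 2nd of the one before; no shorter unit works.

5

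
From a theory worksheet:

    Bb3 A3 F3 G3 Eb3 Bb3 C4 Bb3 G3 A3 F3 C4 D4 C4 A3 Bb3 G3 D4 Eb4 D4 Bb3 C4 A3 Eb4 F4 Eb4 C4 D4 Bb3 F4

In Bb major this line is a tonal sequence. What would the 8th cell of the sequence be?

Taking 6-note groups, the heads are Bb3, C4, D4, Eb4, F4: the pattern moves up a 2nd.
Extending up a 2nd: G4 → A4 → Bb4.
So cell 8 is Bb4 A4 F4 G4 Eb4 Bb4.

Bb4 A4 F4 G4 Eb4 Bb4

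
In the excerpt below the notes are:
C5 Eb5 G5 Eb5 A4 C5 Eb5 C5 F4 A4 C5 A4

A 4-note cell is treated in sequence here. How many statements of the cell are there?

12 notes in groups of 4 gives 12/4 = 3 statements.
Starts: C5, A4, F4 — each down a 3rd.

3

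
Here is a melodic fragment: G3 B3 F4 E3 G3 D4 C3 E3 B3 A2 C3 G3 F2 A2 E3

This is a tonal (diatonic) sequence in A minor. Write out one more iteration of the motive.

Unit = 3 notes; the statements start on G3, E3, C3, A2, F2, moving down a 3rd each time.
From D2 the diatonic shape gives D2 F2 C3.

D2 F2 C3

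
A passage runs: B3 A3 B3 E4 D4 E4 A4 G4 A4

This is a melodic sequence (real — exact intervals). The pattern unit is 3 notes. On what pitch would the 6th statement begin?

The 3-note cells begin on B3, E4, A4 — each up a 4th from the last.
Continuing: D5 → G5 → C6. Statement 6 starts on C6.

C6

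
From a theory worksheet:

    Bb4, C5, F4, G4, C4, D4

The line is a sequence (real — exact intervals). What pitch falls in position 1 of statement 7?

With 2-note cells, note 1 of each statement runs Bb4, F4, C4.
Carrying that down a 4th forward: G3 → D3 → A2 → E2.

E2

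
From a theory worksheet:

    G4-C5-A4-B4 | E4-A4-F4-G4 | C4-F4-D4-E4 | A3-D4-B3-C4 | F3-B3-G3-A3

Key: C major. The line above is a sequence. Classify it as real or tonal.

tonal

Every note is diatonic to C major.
Cell 1 has -3 semitones from note 2 to 3, but cell 2 has -4 — the interval quality changes while the contour stays the same, which is the hallmark of a tonal sequence.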